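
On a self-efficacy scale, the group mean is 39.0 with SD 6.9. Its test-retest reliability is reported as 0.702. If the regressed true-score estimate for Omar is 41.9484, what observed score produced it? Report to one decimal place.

T̂ = ρX + (1 − ρ)μ  ⇒  X = (T̂ − (1 − ρ)μ) / ρ
X = (41.9484 − 0.298 × 39.0) / 0.702 = (41.9484 − 11.6220) / 0.702 = 30.3264 / 0.702 = 43.200

43.2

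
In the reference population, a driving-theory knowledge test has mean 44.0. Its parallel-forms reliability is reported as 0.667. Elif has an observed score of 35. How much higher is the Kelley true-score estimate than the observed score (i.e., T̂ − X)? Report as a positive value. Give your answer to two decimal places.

Kelley's formula gives T̂ = 0.667·35 + 0.333·44.0 = 23.345 + 14.6520 = 37.9970.
T̂ − X = 37.997 − 35 = 2.997 → 3.00

3.00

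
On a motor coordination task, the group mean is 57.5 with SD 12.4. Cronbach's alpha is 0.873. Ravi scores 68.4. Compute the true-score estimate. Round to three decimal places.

T̂ = ρX + (1 − ρ)μ
  = 0.873 × 68.4 + 0.127 × 57.5
  = 59.7132 + 7.3025
  = 67.0157
  ≈ 67.016

67.016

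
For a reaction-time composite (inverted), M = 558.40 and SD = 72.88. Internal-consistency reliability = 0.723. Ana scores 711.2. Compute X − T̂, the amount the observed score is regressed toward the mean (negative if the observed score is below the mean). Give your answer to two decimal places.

42.33

T̂ = 0.723(711.2) + 0.277(558.40) = 514.1976 + 154.67680 = 668.8744 → 668.874
X − T̂ = 711.2 − 668.874 = 42.326 → 42.33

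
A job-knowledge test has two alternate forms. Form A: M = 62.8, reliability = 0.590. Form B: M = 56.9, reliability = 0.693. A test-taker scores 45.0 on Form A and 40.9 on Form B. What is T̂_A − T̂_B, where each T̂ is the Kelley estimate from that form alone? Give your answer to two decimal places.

T̂_A = 0.590(45.0) + 0.410(62.8) = 52.2980
T̂_B = 0.693(40.9) + 0.307(56.9) = 45.8120
T̂_A − T̂_B = 6.4860

6.49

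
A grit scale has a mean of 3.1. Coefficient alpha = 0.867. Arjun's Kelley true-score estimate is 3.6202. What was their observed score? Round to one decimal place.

3.7

T̂ = ρX + (1 − ρ)μ  ⇒  X = (T̂ − (1 − ρ)μ) / ρ
X = (3.6202 − 0.133 × 3.1) / 0.867 = (3.6202 − 0.4123) / 0.867 = 3.2079 / 0.867 = 3.700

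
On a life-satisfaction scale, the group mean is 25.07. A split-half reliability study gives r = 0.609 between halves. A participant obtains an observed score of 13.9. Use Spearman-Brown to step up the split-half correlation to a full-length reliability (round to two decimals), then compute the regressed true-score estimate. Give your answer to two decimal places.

Spearman-Brown: ρ = 2r/(1 + r) = 2(0.609)/(1 + 0.609) = 1.2180/1.609 = 0.7570 → 0.76
T̂ = 0.76(13.9) + 0.24(25.07) = 10.564 + 6.0168 = 16.581 → 16.58

16.58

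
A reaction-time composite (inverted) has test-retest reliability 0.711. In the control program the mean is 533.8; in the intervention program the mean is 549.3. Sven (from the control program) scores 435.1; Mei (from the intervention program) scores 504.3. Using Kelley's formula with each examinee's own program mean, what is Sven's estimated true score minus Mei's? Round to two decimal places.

T̂_Sven = 0.711(435.1) + 0.289(533.8) = 463.6243
T̂_Mei = 0.711(504.3) + 0.289(549.3) = 517.3050
Difference = 463.6243 − 517.3050 = -53.6807

-53.68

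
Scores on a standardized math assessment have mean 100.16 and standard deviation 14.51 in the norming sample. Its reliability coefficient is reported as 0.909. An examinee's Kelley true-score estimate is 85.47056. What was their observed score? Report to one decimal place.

84.0

T̂ = ρX + (1 − ρ)μ  ⇒  X = (T̂ − (1 − ρ)μ) / ρ
X = (85.47056 − 0.091 × 100.16) / 0.909 = (85.47056 − 9.11456) / 0.909 = 76.35600 / 0.909 = 84.000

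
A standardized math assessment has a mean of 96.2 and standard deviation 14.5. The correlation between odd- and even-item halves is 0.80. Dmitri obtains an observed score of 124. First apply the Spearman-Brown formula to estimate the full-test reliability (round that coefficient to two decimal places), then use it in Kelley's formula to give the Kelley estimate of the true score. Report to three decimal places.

120.942

Spearman-Brown: ρ = 2r/(1 + r) = 2(0.80)/(1 + 0.80) = 1.600/1.80 = 0.8889 → 0.89
T̂ = 0.89(124) + 0.11(96.2) = 110.36 + 10.582 = 120.9420 → 120.942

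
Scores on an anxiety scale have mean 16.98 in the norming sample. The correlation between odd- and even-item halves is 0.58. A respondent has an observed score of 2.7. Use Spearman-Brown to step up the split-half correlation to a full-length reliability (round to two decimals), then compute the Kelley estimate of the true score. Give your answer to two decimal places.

6.56

Spearman-Brown: ρ = 2r/(1 + r) = 2(0.58)/(1 + 0.58) = 1.160/1.58 = 0.7342 → 0.73
T̂ = 0.73(2.7) + 0.27(16.98) = 1.971 + 4.5846 = 6.556 → 6.56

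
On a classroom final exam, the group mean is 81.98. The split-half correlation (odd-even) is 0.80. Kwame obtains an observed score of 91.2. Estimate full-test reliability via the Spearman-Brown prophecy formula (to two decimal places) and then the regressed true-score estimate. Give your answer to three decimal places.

Spearman-Brown: ρ = 2r/(1 + r) = 2(0.80)/(1 + 0.80) = 1.600/1.80 = 0.8889 → 0.89
T̂ = 0.89(91.2) + 0.11(81.98) = 81.168 + 9.0178 = 90.1858 → 90.186

90.186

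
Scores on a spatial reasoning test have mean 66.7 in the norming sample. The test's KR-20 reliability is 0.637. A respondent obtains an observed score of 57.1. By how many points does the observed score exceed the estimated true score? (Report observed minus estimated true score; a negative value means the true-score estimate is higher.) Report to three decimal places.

Kelley's formula gives T̂ = 0.637·57.1 + 0.363·66.7 = 36.3727 + 24.2121 = 60.58480.
X − T̂ = 57.1 − 60.5848 = -3.4848 → -3.485

-3.485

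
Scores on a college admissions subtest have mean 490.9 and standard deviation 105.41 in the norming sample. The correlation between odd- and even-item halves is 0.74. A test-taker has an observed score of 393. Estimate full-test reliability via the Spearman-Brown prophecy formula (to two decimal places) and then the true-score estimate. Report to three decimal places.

Spearman-Brown: ρ = 2r/(1 + r) = 2(0.74)/(1 + 0.74) = 1.480/1.74 = 0.8506 → 0.85
Kelley's formula gives T̂ = 0.85·393 + 0.15·490.9 = 334.05 + 73.635 = 407.6850.

407.685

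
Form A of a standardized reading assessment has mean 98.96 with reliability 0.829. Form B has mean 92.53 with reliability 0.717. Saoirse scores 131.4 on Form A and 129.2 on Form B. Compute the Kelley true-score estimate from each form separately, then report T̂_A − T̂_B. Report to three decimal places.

T̂_A = 0.829(131.4) + 0.171(98.96) = 125.85276
T̂_B = 0.717(129.2) + 0.283(92.53) = 118.82239
T̂_A − T̂_B = 7.03037

7.030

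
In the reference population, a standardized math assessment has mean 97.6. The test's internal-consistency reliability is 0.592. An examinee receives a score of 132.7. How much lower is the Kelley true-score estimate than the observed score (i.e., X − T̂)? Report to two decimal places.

14.32

Kelley's formula gives T̂ = 0.592·132.7 + 0.408·97.6 = 78.5584 + 39.8208 = 118.3792.
X − T̂ = 132.7 − 118.379 = 14.321 → 14.32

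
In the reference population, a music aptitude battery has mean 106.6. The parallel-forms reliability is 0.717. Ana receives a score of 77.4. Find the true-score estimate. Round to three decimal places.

85.664

Weight the observed score by reliability and the mean by (1 − reliability): T̂ = 0.717·77.4 + 0.283·106.6 = 55.4958 + 30.1678 = 85.6636.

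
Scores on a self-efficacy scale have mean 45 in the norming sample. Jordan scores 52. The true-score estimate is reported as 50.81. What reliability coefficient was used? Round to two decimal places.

T̂ = ρX + (1 − ρ)μ  ⇒  T̂ − μ = ρ(X − μ)
ρ = (T̂ − μ)/(X − μ) = (50.81 − 45) / (52 − 45) = 5.81 / 7.0 = 0.8300

0.83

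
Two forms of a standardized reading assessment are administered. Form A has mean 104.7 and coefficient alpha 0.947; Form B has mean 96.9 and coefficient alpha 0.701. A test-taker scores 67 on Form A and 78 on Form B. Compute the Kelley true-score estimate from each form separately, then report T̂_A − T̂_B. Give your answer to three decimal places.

-14.653

T̂_A = 0.947(67) + 0.053(104.7) = 68.99810
T̂_B = 0.701(78) + 0.299(96.9) = 83.65110
T̂_A − T̂_B = -14.65300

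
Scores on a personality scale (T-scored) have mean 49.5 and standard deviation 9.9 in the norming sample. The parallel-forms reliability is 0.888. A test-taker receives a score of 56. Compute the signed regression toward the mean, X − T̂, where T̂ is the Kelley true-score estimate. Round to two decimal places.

Kelley's formula gives T̂ = 0.888·56 + 0.112·49.5 = 49.728 + 5.5440 = 55.2720.
X − T̂ = 56 − 55.272 = 0.728 → 0.73

0.73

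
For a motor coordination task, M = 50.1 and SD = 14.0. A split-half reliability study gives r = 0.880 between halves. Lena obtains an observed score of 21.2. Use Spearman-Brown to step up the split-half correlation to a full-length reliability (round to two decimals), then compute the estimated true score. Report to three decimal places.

Spearman-Brown: ρ = 2r/(1 + r) = 2(0.880)/(1 + 0.880) = 1.7600/1.880 = 0.9362 → 0.94
Kelley's formula gives T̂ = 0.94·21.2 + 0.06·50.1 = 19.928 + 3.006 = 22.9340.

22.934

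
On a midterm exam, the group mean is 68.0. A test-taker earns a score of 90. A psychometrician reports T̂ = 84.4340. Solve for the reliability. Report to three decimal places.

0.747

T̂ = ρX + (1 − ρ)μ  ⇒  T̂ − μ = ρ(X − μ)
ρ = (T̂ − μ)/(X − μ) = (84.4340 − 68.0) / (90 − 68.0) = 16.4340 / 22.0 = 0.74700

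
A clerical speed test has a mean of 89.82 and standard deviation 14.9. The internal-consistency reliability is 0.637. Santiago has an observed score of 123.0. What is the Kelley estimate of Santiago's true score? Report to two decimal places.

110.96

T̂ = 0.637(123.0) + 0.363(89.82) = 78.3510 + 32.60466 = 110.956 → 110.96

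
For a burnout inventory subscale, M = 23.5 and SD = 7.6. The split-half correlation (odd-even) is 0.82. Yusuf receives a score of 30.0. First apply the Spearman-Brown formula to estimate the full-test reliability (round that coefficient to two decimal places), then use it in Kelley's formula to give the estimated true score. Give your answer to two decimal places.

Spearman-Brown: ρ = 2r/(1 + r) = 2(0.82)/(1 + 0.82) = 1.640/1.82 = 0.9011 → 0.90
T̂ = 0.90(30.0) + 0.10(23.5) = 27.000 + 2.350 = 29.350 → 29.35

29.35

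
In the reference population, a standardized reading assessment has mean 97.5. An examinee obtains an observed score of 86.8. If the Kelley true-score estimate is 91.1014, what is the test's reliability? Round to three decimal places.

0.598

T̂ = ρX + (1 − ρ)μ  ⇒  T̂ − μ = ρ(X − μ)
ρ = (T̂ − μ)/(X − μ) = (91.1014 − 97.5) / (86.8 − 97.5) = -6.3986 / -10.7 = 0.59800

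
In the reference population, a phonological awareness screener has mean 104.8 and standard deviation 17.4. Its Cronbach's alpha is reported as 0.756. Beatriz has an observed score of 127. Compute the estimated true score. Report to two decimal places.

T̂ = 0.756(127) + 0.244(104.8) = 96.012 + 25.5712 = 121.583 → 121.58

121.58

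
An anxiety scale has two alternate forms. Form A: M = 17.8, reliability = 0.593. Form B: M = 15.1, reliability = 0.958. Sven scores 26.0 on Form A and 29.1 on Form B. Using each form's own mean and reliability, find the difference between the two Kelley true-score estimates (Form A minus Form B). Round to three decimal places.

-5.849

T̂_A = 0.593(26.0) + 0.407(17.8) = 22.66260
T̂_B = 0.958(29.1) + 0.042(15.1) = 28.51200
T̂_A − T̂_B = -5.84940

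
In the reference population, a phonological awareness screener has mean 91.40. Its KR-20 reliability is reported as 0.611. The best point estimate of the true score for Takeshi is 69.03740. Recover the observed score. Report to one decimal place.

T̂ = ρX + (1 − ρ)μ  ⇒  X = (T̂ − (1 − ρ)μ) / ρ
X = (69.03740 − 0.389 × 91.40) / 0.611 = (69.03740 − 35.55460) / 0.611 = 33.48280 / 0.611 = 54.800

54.8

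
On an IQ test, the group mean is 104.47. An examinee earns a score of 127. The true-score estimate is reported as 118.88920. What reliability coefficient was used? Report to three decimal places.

T̂ = ρX + (1 − ρ)μ  ⇒  T̂ − μ = ρ(X − μ)
ρ = (T̂ − μ)/(X − μ) = (118.88920 − 104.47) / (127 − 104.47) = 14.41920 / 22.53 = 0.64000

0.640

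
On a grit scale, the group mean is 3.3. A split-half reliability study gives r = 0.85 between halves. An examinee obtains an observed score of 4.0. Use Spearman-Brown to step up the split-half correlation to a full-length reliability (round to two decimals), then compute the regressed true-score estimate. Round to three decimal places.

Spearman-Brown: ρ = 2r/(1 + r) = 2(0.85)/(1 + 0.85) = 1.700/1.85 = 0.9189 → 0.92
T̂ = 0.92(4.0) + 0.08(3.3) = 3.680 + 0.264 = 3.9440 → 3.944

3.944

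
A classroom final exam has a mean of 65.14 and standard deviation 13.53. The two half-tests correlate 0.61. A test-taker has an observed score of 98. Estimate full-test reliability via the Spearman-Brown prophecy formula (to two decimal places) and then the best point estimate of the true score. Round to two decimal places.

90.11

Spearman-Brown: ρ = 2r/(1 + r) = 2(0.61)/(1 + 0.61) = 1.220/1.61 = 0.7578 → 0.76
T̂ = ρX + (1 − ρ)μ
  = 0.76 × 98 + 0.24 × 65.14
  = 74.48 + 15.6336
  = 90.114
  ≈ 90.11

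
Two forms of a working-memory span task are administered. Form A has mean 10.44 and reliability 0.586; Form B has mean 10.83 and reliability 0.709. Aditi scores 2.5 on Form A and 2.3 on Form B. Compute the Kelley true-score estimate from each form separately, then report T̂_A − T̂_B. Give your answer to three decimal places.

T̂_A = 0.586(2.5) + 0.414(10.44) = 5.78716
T̂_B = 0.709(2.3) + 0.291(10.83) = 4.78223
T̂_A − T̂_B = 1.00493

1.005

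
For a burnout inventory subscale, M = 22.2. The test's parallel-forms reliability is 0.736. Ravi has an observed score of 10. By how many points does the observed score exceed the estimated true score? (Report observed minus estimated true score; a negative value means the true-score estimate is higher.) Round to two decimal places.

Weight the observed score by reliability and the mean by (1 − reliability): T̂ = 0.736·10 + 0.264·22.2 = 7.360 + 5.8608 = 13.2208.
X − T̂ = 10 − 13.221 = -3.221 → -3.22

-3.22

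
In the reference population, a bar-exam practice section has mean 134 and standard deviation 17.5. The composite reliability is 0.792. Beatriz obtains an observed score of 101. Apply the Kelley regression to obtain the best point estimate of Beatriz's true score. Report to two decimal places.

107.86

T̂ = ρX + (1 − ρ)μ
  = 0.792 × 101 + 0.208 × 134
  = 79.992 + 27.872
  = 107.864
  ≈ 107.86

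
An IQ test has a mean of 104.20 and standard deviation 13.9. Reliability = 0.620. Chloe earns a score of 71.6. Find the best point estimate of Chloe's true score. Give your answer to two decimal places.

Kelley's formula gives T̂ = 0.620·71.6 + 0.380·104.20 = 44.3920 + 39.59600 = 83.988.

83.99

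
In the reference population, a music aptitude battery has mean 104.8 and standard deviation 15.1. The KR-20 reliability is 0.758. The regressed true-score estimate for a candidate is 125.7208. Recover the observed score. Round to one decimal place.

132.4

T̂ = ρX + (1 − ρ)μ  ⇒  X = (T̂ − (1 − ρ)μ) / ρ
X = (125.7208 − 0.242 × 104.8) / 0.758 = (125.7208 − 25.3616) / 0.758 = 100.3592 / 0.758 = 132.400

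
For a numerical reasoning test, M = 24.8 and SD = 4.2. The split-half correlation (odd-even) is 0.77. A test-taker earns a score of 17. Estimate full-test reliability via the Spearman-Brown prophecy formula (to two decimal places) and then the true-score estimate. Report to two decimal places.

Spearman-Brown: ρ = 2r/(1 + r) = 2(0.77)/(1 + 0.77) = 1.540/1.77 = 0.8701 → 0.87
T̂ = 0.87(17) + 0.13(24.8) = 14.79 + 3.224 = 18.014 → 18.01

18.01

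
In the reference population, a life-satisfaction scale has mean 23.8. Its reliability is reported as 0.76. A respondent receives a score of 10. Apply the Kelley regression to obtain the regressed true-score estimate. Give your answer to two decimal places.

13.31

T̂ = 0.76(10) + 0.24(23.8) = 7.60 + 5.712 = 13.312 → 13.31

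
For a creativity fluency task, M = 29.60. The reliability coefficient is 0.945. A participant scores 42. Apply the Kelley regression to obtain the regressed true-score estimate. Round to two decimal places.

41.32

T̂ = 0.945(42) + 0.055(29.60) = 39.690 + 1.62800 = 41.318 → 41.32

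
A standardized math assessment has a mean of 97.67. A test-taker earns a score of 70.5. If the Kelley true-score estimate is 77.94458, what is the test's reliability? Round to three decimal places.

T̂ = ρX + (1 − ρ)μ  ⇒  T̂ − μ = ρ(X − μ)
ρ = (T̂ − μ)/(X − μ) = (77.94458 − 97.67) / (70.5 − 97.67) = -19.72542 / -27.17 = 0.72600

0.726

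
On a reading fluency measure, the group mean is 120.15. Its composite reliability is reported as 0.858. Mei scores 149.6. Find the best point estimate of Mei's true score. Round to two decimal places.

Weight the observed score by reliability and the mean by (1 − reliability): T̂ = 0.858·149.6 + 0.142·120.15 = 128.3568 + 17.06130 = 145.418.

145.42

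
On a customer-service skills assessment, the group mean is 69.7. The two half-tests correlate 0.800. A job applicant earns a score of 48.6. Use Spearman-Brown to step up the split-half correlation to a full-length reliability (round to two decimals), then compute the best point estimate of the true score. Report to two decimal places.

Spearman-Brown: ρ = 2r/(1 + r) = 2(0.800)/(1 + 0.800) = 1.6000/1.800 = 0.8889 → 0.89
T̂ = 0.89(48.6) + 0.11(69.7) = 43.254 + 7.667 = 50.921 → 50.92

50.92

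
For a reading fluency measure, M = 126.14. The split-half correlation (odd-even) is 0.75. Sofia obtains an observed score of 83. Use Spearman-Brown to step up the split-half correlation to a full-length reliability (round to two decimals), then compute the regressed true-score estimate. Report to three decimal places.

89.040

Spearman-Brown: ρ = 2r/(1 + r) = 2(0.75)/(1 + 0.75) = 1.500/1.75 = 0.8571 → 0.86
T̂ = 0.86(83) + 0.14(126.14) = 71.38 + 17.6596 = 89.0396 → 89.040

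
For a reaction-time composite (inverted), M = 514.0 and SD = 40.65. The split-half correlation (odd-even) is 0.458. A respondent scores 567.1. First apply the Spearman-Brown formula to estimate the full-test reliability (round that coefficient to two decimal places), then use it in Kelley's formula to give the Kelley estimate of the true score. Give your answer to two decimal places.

Spearman-Brown: ρ = 2r/(1 + r) = 2(0.458)/(1 + 0.458) = 0.9160/1.458 = 0.6283 → 0.63
Kelley's formula gives T̂ = 0.63·567.1 + 0.37·514.0 = 357.273 + 190.180 = 547.453.

547.45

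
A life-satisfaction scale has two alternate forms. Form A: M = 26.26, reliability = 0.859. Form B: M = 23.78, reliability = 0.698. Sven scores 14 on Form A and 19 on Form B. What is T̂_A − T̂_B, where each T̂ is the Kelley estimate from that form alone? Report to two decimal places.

T̂_A = 0.859(14) + 0.141(26.26) = 15.7287
T̂_B = 0.698(19) + 0.302(23.78) = 20.4436
T̂_A − T̂_B = -4.7149

-4.71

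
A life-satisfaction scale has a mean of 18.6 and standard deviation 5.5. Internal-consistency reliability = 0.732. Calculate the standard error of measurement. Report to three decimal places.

SEM = SD · √(1 − ρ) = 5.5 × √0.268 = 5.5 × 0.5177 = 2.8473

2.847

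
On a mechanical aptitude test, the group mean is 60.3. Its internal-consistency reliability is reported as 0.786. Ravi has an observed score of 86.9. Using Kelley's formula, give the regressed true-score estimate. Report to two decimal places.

T̂ = 0.786(86.9) + 0.214(60.3) = 68.3034 + 12.9042 = 81.208 → 81.21

81.21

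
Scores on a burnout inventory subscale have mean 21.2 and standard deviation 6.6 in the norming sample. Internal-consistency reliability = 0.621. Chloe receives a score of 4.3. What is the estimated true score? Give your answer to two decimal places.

Regress the observed score toward the mean by the unreliability: T̂ = 0.621·4.3 + 0.379·21.2 = 2.6703 + 8.0348 = 10.705.

10.71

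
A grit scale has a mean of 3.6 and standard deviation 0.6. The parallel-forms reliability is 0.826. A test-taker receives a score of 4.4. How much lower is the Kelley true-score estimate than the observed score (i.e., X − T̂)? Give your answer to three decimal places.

Weight the observed score by reliability and the mean by (1 − reliability): T̂ = 0.826·4.4 + 0.174·3.6 = 3.6344 + 0.6264 = 4.26080.
X − T̂ = 4.4 − 4.2608 = 0.1392 → 0.139

0.139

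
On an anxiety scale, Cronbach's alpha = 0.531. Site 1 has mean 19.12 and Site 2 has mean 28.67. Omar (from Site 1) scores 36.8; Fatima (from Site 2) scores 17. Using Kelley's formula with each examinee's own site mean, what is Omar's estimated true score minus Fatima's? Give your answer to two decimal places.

6.03

T̂_Omar = 0.531(36.8) + 0.469(19.12) = 28.5081
T̂_Fatima = 0.531(17) + 0.469(28.67) = 22.4732
Difference = 28.5081 − 22.4732 = 6.0348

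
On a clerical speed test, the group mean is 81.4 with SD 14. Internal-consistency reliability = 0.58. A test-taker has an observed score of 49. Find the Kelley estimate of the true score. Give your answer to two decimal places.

T̂ = 0.58(49) + 0.42(81.4) = 28.42 + 34.188 = 62.608 → 62.61

62.61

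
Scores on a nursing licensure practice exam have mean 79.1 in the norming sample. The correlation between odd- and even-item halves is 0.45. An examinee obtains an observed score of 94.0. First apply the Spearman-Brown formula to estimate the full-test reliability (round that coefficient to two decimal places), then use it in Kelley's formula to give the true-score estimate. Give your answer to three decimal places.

Spearman-Brown: ρ = 2r/(1 + r) = 2(0.45)/(1 + 0.45) = 0.900/1.45 = 0.6207 → 0.62
T̂ = 0.62(94.0) + 0.38(79.1) = 58.280 + 30.058 = 88.3380 → 88.338

88.338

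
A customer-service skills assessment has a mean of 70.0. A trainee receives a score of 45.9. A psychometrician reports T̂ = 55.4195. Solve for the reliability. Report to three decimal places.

0.605

T̂ = ρX + (1 − ρ)μ  ⇒  T̂ − μ = ρ(X − μ)
ρ = (T̂ − μ)/(X − μ) = (55.4195 − 70.0) / (45.9 − 70.0) = -14.5805 / -24.1 = 0.60500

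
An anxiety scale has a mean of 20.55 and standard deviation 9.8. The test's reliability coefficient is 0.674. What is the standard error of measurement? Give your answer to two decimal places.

5.60

SEM = SD · √(1 − ρ) = 9.8 × √0.326 = 9.8 × 0.5710 = 5.595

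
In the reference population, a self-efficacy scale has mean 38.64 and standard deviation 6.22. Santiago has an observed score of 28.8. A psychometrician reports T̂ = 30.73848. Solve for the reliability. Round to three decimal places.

T̂ = ρX + (1 − ρ)μ  ⇒  T̂ − μ = ρ(X − μ)
ρ = (T̂ − μ)/(X − μ) = (30.73848 − 38.64) / (28.8 − 38.64) = -7.90152 / -9.84 = 0.80300

0.803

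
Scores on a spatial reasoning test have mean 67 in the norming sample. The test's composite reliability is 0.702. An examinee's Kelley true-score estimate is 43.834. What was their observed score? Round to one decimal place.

T̂ = ρX + (1 − ρ)μ  ⇒  X = (T̂ − (1 − ρ)μ) / ρ
X = (43.834 − 0.298 × 67) / 0.702 = (43.834 − 19.966) / 0.702 = 23.868 / 0.702 = 34.000

34.0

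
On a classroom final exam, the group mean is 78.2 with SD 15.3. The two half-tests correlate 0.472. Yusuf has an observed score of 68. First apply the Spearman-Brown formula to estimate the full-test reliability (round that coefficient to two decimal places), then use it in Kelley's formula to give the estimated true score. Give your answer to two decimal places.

71.67

Spearman-Brown: ρ = 2r/(1 + r) = 2(0.472)/(1 + 0.472) = 0.9440/1.472 = 0.6413 → 0.64
T̂ = 0.64(68) + 0.36(78.2) = 43.52 + 28.152 = 71.672 → 71.67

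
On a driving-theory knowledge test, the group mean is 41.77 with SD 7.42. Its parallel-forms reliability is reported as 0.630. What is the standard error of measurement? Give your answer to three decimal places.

SEM = SD · √(1 − ρ) = 7.42 × √0.370 = 7.42 × 0.6083 = 4.5134

4.513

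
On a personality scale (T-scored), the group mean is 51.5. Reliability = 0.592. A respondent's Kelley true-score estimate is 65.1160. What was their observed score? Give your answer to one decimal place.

74.5

T̂ = ρX + (1 − ρ)μ  ⇒  X = (T̂ − (1 − ρ)μ) / ρ
X = (65.1160 − 0.408 × 51.5) / 0.592 = (65.1160 − 21.0120) / 0.592 = 44.1040 / 0.592 = 74.500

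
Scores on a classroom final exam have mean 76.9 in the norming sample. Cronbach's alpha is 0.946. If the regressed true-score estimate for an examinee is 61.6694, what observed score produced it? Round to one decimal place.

T̂ = ρX + (1 − ρ)μ  ⇒  X = (T̂ − (1 − ρ)μ) / ρ
X = (61.6694 − 0.054 × 76.9) / 0.946 = (61.6694 − 4.1526) / 0.946 = 57.5168 / 0.946 = 60.800

60.8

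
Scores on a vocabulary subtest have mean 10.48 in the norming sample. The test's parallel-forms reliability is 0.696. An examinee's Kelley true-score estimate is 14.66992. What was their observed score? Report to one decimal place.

T̂ = ρX + (1 − ρ)μ  ⇒  X = (T̂ − (1 − ρ)μ) / ρ
X = (14.66992 − 0.304 × 10.48) / 0.696 = (14.66992 − 3.18592) / 0.696 = 11.48400 / 0.696 = 16.500

16.5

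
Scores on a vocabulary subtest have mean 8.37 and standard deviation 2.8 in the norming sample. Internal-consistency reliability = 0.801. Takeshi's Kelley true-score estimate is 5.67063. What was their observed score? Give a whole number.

T̂ = ρX + (1 − ρ)μ  ⇒  X = (T̂ − (1 − ρ)μ) / ρ
X = (5.67063 − 0.199 × 8.37) / 0.801 = (5.67063 − 1.66563) / 0.801 = 4.00500 / 0.801 = 5.00

5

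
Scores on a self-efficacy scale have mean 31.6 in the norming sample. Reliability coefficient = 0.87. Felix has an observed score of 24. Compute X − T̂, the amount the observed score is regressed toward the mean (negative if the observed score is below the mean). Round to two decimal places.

Kelley's formula gives T̂ = 0.87·24 + 0.13·31.6 = 20.88 + 4.108 = 24.9880.
X − T̂ = 24 − 24.988 = -0.988 → -0.99

-0.99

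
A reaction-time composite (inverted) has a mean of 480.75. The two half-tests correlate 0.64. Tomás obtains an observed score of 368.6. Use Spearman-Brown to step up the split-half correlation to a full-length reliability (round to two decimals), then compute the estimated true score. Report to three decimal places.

Spearman-Brown: ρ = 2r/(1 + r) = 2(0.64)/(1 + 0.64) = 1.280/1.64 = 0.7805 → 0.78
T̂ = ρX + (1 − ρ)μ
  = 0.78 × 368.6 + 0.22 × 480.75
  = 287.508 + 105.7650
  = 393.2730
  ≈ 393.273

393.273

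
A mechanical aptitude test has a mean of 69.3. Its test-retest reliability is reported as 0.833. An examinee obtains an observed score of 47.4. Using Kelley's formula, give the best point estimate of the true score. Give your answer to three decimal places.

T̂ = 0.833(47.4) + 0.167(69.3) = 39.4842 + 11.5731 = 51.0573 → 51.057

51.057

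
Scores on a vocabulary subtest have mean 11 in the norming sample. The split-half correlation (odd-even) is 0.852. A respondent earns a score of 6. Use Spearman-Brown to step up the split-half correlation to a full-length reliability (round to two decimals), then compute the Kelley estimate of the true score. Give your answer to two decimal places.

Spearman-Brown: ρ = 2r/(1 + r) = 2(0.852)/(1 + 0.852) = 1.7040/1.852 = 0.9201 → 0.92
T̂ = ρX + (1 − ρ)μ
  = 0.92 × 6 + 0.08 × 11
  = 5.52 + 0.88
  = 6.400
  ≈ 6.40

6.40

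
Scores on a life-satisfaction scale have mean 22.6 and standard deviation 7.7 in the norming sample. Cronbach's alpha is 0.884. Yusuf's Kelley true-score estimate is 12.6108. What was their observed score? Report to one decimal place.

11.3

T̂ = ρX + (1 − ρ)μ  ⇒  X = (T̂ − (1 − ρ)μ) / ρ
X = (12.6108 − 0.116 × 22.6) / 0.884 = (12.6108 − 2.6216) / 0.884 = 9.9892 / 0.884 = 11.300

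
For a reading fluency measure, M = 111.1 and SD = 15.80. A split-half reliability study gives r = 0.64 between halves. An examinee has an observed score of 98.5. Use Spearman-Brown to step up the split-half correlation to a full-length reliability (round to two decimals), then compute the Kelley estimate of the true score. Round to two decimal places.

101.27

Spearman-Brown: ρ = 2r/(1 + r) = 2(0.64)/(1 + 0.64) = 1.280/1.64 = 0.7805 → 0.78
T̂ = ρX + (1 − ρ)μ
  = 0.78 × 98.5 + 0.22 × 111.1
  = 76.830 + 24.442
  = 101.272
  ≈ 101.27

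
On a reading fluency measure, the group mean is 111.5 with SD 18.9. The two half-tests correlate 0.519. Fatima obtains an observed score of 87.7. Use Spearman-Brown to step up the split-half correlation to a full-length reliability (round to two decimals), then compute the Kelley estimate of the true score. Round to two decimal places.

95.32

Spearman-Brown: ρ = 2r/(1 + r) = 2(0.519)/(1 + 0.519) = 1.0380/1.519 = 0.6833 → 0.68
T̂ = ρX + (1 − ρ)μ
  = 0.68 × 87.7 + 0.32 × 111.5
  = 59.636 + 35.680
  = 95.316
  ≈ 95.32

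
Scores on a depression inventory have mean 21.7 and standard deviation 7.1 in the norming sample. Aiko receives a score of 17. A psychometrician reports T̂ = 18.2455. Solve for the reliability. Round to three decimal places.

T̂ = ρX + (1 − ρ)μ  ⇒  T̂ − μ = ρ(X − μ)
ρ = (T̂ − μ)/(X − μ) = (18.2455 − 21.7) / (17 − 21.7) = -3.4545 / -4.7 = 0.73500

0.735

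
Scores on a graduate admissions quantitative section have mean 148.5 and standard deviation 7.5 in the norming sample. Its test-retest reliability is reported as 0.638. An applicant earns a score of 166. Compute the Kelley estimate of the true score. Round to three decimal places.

159.665

Weight the observed score by reliability and the mean by (1 − reliability): T̂ = 0.638·166 + 0.362·148.5 = 105.908 + 53.7570 = 159.6650.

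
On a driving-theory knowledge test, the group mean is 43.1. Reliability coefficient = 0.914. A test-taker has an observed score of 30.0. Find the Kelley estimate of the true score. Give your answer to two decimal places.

31.13

Kelley's formula gives T̂ = 0.914·30.0 + 0.086·43.1 = 27.4200 + 3.7066 = 31.127.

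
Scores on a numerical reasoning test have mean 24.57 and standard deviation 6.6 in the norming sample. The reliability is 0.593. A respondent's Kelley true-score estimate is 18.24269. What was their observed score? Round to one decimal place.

T̂ = ρX + (1 − ρ)μ  ⇒  X = (T̂ − (1 − ρ)μ) / ρ
X = (18.24269 − 0.407 × 24.57) / 0.593 = (18.24269 − 9.99999) / 0.593 = 8.24270 / 0.593 = 13.900

13.9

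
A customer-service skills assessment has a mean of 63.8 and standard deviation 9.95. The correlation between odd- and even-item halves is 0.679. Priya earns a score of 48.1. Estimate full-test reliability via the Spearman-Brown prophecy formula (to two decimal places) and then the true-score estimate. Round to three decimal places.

Spearman-Brown: ρ = 2r/(1 + r) = 2(0.679)/(1 + 0.679) = 1.3580/1.679 = 0.8088 → 0.81
T̂ = 0.81(48.1) + 0.19(63.8) = 38.961 + 12.122 = 51.0830 → 51.083

51.083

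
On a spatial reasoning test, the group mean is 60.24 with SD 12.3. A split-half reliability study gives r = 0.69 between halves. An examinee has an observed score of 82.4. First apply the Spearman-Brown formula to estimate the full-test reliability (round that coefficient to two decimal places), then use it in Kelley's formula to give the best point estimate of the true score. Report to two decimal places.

Spearman-Brown: ρ = 2r/(1 + r) = 2(0.69)/(1 + 0.69) = 1.380/1.69 = 0.8166 → 0.82
Weight the observed score by reliability and the mean by (1 − reliability): T̂ = 0.82·82.4 + 0.18·60.24 = 67.568 + 10.8432 = 78.411.

78.41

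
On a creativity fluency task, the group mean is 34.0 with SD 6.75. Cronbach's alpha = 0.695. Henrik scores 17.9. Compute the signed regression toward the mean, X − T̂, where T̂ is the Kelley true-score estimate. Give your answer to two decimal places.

T̂ = ρX + (1 − ρ)μ
  = 0.695 × 17.9 + 0.305 × 34.0
  = 12.4405 + 10.3700
  = 22.8105
  ≈ 22.810
X − T̂ = 17.9 − 22.810 = -4.910 → -4.91

-4.91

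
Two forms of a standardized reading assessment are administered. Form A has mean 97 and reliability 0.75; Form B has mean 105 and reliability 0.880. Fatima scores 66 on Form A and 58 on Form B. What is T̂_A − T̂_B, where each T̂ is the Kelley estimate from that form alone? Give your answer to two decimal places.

T̂_A = 0.75(66) + 0.25(97) = 73.7500
T̂_B = 0.880(58) + 0.120(105) = 63.6400
T̂_A − T̂_B = 10.1100

10.11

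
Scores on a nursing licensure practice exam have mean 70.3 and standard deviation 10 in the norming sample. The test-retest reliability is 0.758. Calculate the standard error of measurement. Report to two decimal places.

4.92

SEM = SD · √(1 − ρ) = 10 × √0.242 = 10 × 0.4919 = 4.919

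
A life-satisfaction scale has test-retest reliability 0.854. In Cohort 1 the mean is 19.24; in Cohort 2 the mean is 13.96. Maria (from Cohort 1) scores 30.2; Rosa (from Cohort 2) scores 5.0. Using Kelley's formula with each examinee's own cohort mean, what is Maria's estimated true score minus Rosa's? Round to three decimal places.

22.292

T̂_Maria = 0.854(30.2) + 0.146(19.24) = 28.59984
T̂_Rosa = 0.854(5.0) + 0.146(13.96) = 6.30816
Difference = 28.59984 − 6.30816 = 22.29168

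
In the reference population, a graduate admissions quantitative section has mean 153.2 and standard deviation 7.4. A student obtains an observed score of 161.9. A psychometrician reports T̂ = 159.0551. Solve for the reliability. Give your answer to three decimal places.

T̂ = ρX + (1 − ρ)μ  ⇒  T̂ − μ = ρ(X − μ)
ρ = (T̂ − μ)/(X − μ) = (159.0551 − 153.2) / (161.9 − 153.2) = 5.8551 / 8.7 = 0.67300

0.673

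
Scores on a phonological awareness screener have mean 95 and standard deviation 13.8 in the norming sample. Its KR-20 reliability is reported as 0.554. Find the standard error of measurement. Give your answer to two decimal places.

9.22

SEM = SD · √(1 − ρ) = 13.8 × √0.446 = 13.8 × 0.6678 = 9.216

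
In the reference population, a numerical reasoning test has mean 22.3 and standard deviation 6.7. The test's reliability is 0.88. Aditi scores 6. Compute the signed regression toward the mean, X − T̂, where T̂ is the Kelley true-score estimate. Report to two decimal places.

Regress the observed score toward the mean by the unreliability: T̂ = 0.88·6 + 0.12·22.3 = 5.28 + 2.676 = 7.9560.
X − T̂ = 6 − 7.956 = -1.956 → -1.96

-1.96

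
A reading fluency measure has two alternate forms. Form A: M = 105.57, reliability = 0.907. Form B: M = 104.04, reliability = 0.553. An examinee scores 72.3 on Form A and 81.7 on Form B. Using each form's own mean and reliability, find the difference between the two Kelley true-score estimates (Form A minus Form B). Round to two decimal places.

-16.29

T̂_A = 0.907(72.3) + 0.093(105.57) = 75.3941
T̂_B = 0.553(81.7) + 0.447(104.04) = 91.6860
T̂_A − T̂_B = -16.2919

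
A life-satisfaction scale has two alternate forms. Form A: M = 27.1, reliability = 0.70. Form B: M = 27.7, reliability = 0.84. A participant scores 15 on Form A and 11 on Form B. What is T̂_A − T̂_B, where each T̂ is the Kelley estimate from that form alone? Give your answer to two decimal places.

T̂_A = 0.70(15) + 0.30(27.1) = 18.6300
T̂_B = 0.84(11) + 0.16(27.7) = 13.6720
T̂_A − T̂_B = 4.9580

4.96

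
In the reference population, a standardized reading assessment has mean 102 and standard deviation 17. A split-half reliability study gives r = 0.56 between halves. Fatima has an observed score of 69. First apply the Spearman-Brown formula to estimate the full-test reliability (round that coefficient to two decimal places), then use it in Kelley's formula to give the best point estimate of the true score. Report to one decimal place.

Spearman-Brown: ρ = 2r/(1 + r) = 2(0.56)/(1 + 0.56) = 1.120/1.56 = 0.7179 → 0.72
Kelley's formula gives T̂ = 0.72·69 + 0.28·102 = 49.68 + 28.56 = 78.24.

78.2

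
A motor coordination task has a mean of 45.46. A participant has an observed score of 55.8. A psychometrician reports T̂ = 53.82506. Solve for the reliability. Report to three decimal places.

0.809

T̂ = ρX + (1 − ρ)μ  ⇒  T̂ − μ = ρ(X − μ)
ρ = (T̂ − μ)/(X − μ) = (53.82506 − 45.46) / (55.8 − 45.46) = 8.36506 / 10.34 = 0.80900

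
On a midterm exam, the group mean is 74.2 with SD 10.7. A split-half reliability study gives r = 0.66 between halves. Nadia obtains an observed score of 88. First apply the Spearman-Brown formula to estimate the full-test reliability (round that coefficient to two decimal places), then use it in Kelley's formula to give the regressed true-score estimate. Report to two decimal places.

Spearman-Brown: ρ = 2r/(1 + r) = 2(0.66)/(1 + 0.66) = 1.320/1.66 = 0.7952 → 0.80
T̂ = 0.80(88) + 0.20(74.2) = 70.40 + 14.840 = 85.240 → 85.24

85.24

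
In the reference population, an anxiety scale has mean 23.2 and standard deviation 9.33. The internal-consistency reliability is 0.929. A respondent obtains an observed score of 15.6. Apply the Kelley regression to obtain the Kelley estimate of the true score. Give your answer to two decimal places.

Kelley's formula gives T̂ = 0.929·15.6 + 0.071·23.2 = 14.4924 + 1.6472 = 16.140.

16.14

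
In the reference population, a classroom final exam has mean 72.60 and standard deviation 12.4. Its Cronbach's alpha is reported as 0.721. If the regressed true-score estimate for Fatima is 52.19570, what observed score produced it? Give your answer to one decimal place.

44.3

T̂ = ρX + (1 − ρ)μ  ⇒  X = (T̂ − (1 − ρ)μ) / ρ
X = (52.19570 − 0.279 × 72.60) / 0.721 = (52.19570 − 20.25540) / 0.721 = 31.94030 / 0.721 = 44.300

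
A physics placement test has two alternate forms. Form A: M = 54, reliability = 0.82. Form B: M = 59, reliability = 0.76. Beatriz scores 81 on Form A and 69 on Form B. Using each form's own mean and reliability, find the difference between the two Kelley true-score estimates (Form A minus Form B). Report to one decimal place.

9.5

T̂_A = 0.82(81) + 0.18(54) = 76.140
T̂_B = 0.76(69) + 0.24(59) = 66.600
T̂_A − T̂_B = 9.540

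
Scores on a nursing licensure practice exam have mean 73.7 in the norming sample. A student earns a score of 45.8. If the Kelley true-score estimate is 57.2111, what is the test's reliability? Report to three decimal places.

0.591

T̂ = ρX + (1 − ρ)μ  ⇒  T̂ − μ = ρ(X − μ)
ρ = (T̂ − μ)/(X − μ) = (57.2111 − 73.7) / (45.8 − 73.7) = -16.4889 / -27.9 = 0.59100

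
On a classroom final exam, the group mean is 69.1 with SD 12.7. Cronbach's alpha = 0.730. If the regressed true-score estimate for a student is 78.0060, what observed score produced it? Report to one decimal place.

81.3

T̂ = ρX + (1 − ρ)μ  ⇒  X = (T̂ − (1 − ρ)μ) / ρ
X = (78.0060 − 0.270 × 69.1) / 0.730 = (78.0060 − 18.6570) / 0.730 = 59.3490 / 0.730 = 81.300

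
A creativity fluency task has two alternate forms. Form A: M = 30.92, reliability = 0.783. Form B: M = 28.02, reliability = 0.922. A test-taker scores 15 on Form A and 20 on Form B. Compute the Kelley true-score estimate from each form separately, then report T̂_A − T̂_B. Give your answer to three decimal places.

T̂_A = 0.783(15) + 0.217(30.92) = 18.45464
T̂_B = 0.922(20) + 0.078(28.02) = 20.62556
T̂_A − T̂_B = -2.17092

-2.171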